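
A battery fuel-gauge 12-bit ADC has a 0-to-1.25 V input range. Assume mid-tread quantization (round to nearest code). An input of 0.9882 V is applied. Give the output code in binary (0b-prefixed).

LSB = 1.25 V / 4096 = 305.18 µV.
(V_in − V_low)/LSB = (0.9882 − 0) / 0.000305176 = 3238.134.
So the output code is 3238.
In binary (0b-prefixed): 0b110010100110.

code 0b110010100110 (decimal 3238)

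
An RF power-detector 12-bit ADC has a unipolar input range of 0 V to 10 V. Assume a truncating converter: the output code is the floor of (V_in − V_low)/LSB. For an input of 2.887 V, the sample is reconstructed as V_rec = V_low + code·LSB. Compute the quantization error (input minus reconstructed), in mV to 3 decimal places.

LSB = 10/2^12 = 2.441 mV.
(2.887 − 0)/0.00244141 = 1182.5152; ⌊·⌋ gives code 1182.
Reconstructed: 2.8857422 V.
Error = 2.887 − 2.8857422 = 0.00125781 V = 1.258 mV.

1.258 mV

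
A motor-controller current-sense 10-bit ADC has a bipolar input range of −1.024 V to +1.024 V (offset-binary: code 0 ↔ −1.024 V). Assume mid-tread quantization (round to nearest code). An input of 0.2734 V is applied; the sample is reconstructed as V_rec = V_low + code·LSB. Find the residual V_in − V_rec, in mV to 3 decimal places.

-0.600 mV

LSB = 2.048/2^10 = 2.000 mV.
(0.2734 − (−1.024))/0.002 = 648.7000; round gives code 649.
V_rec = (−1.024) + 649·0.002 = 0.274 V.
V_in − V_rec = -0.0006 V = -0.600 mV.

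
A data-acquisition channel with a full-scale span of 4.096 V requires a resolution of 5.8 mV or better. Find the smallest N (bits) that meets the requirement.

Number of steps required ≥ 4.096 V / 5.8 mV = 706.21.
Need 2^N ≥ 706.21; 2^9 = 512, 2^10 = 1024.
Minimum N = 10.

10 bits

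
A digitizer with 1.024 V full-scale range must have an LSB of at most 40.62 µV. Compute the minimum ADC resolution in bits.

Number of steps required ≥ 1.024 V / 40.62 µV = 25209.26.
Need 2^N ≥ 25209.26; 2^14 = 16384, 2^15 = 32768.
Minimum N = 15.

15 bits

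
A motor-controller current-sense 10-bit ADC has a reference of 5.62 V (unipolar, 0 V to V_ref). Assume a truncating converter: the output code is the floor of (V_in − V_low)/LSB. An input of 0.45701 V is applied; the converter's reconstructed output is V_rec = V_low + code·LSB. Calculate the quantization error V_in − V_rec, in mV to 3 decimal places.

1.483 mV

Step size: 5.62 V ÷ 2^10 = 5.488 mV.
(V_in − V_low)/LSB = (0.45701 − 0)/0.00548828 = 83.2701 → code 83 (floor).
Reconstructed: 0.45552734 V.
Difference: 0.00148266 V → 1.483 mV.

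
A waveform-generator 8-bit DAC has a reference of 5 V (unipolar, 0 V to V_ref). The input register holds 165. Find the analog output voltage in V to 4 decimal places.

3.2227 V

LSB = 5 V / 2^8 = 19.531 mV.
V_out = 0 + 165 × 0.0195312 V = 3.22266 V.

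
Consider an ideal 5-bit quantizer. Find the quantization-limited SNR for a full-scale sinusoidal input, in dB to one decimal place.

31.9 dB

SNR ≈ 6.02·N + 1.76 dB = 6.02·5 + 1.76 = 31.86 dB.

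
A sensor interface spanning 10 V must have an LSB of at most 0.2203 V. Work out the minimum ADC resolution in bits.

Number of steps required ≥ 10 V / 0.2203 V = 45.39.
Need 2^N ≥ 45.39; 2^5 = 32, 2^6 = 64.
Minimum N = 6.

6 bits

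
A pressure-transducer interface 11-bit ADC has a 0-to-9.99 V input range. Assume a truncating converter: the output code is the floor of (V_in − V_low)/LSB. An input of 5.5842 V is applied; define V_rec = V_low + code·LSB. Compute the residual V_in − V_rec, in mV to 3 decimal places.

LSB = 9.99/2^11 = 4.878 mV.
(5.5842 − 0)/0.00487793 = 1144.7889; ⌊·⌋ gives code 1144.
V_rec = 0 + 1144·0.00487793 = 5.5803516 V.
Difference: 0.00384844 V → 3.848 mV.

3.848 mV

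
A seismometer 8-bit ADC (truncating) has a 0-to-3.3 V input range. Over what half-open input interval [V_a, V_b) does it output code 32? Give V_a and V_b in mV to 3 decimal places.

[412.500 mV, 425.391 mV)

LSB = 3.3/2^8 = 12.891 mV.
V_a = V_low + 32·LSB = 0.4125 V; V_b = V_low + 33·LSB = 0.425391 V.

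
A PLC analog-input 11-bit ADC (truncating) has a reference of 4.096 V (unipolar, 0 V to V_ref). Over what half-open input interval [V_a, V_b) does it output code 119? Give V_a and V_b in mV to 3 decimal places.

LSB = 4.096/2^11 = 2.000 mV.
V_a = V_low + 119·LSB = 0.238 V; V_b = V_low + 120·LSB = 0.24 V.

[238.000 mV, 240.000 mV)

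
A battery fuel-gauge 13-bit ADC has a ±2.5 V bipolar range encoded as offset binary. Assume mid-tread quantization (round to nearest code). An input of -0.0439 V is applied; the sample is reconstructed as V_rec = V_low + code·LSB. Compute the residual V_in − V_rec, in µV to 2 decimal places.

One LSB is 5 V / 8192 = 0.610 mV.
Scaled input = 4024.0742 LSBs, so code = 4024.
V_rec = (−2.5) + 4024·0.000610352 = -0.043945312 V.
Error = -0.0439 − (−0.043945312) = 4.53125e-05 V = 45.31 µV.

45.31 µV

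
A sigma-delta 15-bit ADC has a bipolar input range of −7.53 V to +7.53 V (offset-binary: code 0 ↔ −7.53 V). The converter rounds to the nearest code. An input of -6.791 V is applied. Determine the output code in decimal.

With 32768 levels over 15.06 V, one step is 459.59 µV.
(V_in − V_low)/LSB = (-6.791 − (−7.53)) / 0.000459595 = 1607.938.
Round → code 1608.

code 1608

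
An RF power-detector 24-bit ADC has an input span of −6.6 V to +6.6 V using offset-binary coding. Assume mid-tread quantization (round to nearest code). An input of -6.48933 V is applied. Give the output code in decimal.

LSB = 13.2 V / 16777216 = 0.79 µV.
Input sits at 140661.704 steps above V_low.
So the output code is 140662.

code 140662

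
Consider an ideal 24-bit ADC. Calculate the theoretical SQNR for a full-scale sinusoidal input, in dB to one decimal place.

SNR ≈ 6.02·N + 1.76 dB = 6.02·24 + 1.76 = 146.24 dB.

146.2 dB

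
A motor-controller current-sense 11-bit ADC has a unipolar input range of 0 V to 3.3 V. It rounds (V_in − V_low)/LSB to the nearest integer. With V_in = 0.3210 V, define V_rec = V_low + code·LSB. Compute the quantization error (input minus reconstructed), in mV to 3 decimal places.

LSB = 3.3/2^11 = 1.611 mV.
(V_in − V_low)/LSB = (0.3210 − 0)/0.00161133 = 199.2145 → code 199 (round).
V_rec = 0 + 199·0.00161133 = 0.3206543 V.
Difference: 0.000345703 V → 0.346 mV.

0.346 mV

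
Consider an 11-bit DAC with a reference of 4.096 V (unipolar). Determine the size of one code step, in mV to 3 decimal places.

2.000 mV

Full-scale span = 4.096 V.
LSB = 4.096 / 2^11 = 4.096 / 2048 = 0.002 V = 2.000 mV.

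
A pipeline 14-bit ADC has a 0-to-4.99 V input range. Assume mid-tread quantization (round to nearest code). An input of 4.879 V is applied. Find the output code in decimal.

code 16020

With 16384 levels over 4.99 V, one step is 304.57 µV.
(V_in − V_low)/LSB = (4.879 − 0) / 0.000304565 = 16019.546.
So the output code is 16020.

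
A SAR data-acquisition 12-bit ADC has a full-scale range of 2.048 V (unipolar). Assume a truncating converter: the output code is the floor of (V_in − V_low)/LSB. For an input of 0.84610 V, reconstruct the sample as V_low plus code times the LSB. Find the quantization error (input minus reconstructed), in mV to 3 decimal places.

0.100 mV

LSB = 2.048/2^12 = 0.500 mV.
(V_in − V_low)/LSB = (0.84610 − 0)/0.0005 = 1692.2000 → code 1692 (floor).
Code 1692 maps back to 0 + 1692×0.0005 V = 0.846 V.
Difference: 0.0001 V → 0.100 mV.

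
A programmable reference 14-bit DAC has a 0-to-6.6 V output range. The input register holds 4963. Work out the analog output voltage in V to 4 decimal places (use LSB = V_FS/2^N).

LSB = 6.6 V / 2^14 = 402.83 µV.
V_out = 0 + 4963 × 0.000402832 V = 1.99926 V.

1.9993 V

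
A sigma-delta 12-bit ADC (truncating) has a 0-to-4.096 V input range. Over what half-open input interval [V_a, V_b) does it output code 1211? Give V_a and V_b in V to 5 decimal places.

LSB = 4.096/2^12 = 1.000 mV.
V_a = V_low + 1211·LSB = 1.211 V; V_b = V_low + 1212·LSB = 1.212 V.

[1.21100 V, 1.21200 V)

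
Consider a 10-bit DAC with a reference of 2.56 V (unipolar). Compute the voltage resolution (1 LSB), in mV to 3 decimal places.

Full-scale span = 2.56 V.
LSB = 2.56 / 2^10 = 2.56 / 1024 = 0.0025 V = 2.500 mV.

2.500 mV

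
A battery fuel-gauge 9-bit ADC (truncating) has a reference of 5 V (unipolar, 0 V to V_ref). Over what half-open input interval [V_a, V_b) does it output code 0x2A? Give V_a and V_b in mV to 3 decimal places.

LSB = 5/2^9 = 9.766 mV.
Code 0x2A = 42 decimal.
V_a = V_low + 42·LSB = 0.410156 V; V_b = V_low + 43·LSB = 0.419922 V.

[410.156 mV, 419.922 mV)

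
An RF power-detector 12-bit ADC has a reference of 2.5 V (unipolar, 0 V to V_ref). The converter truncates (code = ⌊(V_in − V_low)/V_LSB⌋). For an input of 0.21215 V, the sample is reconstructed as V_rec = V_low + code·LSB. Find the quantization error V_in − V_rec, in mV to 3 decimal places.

One LSB is 2.5 V / 4096 = 0.610 mV.
(0.21215 − 0)/0.000610352 = 347.5866; ⌊·⌋ gives code 347.
Code 347 maps back to 0 + 347×0.000610352 V = 0.21179199 V.
V_in − V_rec = 0.000358008 V = 0.358 mV.

0.358 mV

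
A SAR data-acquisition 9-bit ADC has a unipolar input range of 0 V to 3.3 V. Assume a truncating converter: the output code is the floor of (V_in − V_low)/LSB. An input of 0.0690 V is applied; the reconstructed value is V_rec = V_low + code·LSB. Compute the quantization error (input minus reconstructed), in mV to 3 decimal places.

Step size: 3.3 V ÷ 2^9 = 6.445 mV.
(0.0690 − 0)/0.00644531 = 10.7055; ⌊·⌋ gives code 10.
Code 10 maps back to 0 + 10×0.00644531 V = 0.064453125 V.
Error = 0.0690 − 0.064453125 = 0.00454687 V = 4.547 mV.

4.547 mV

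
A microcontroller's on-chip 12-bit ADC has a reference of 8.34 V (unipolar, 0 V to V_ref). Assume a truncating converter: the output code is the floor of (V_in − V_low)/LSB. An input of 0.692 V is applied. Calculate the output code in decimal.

Full-scale span = 8.34 V; LSB = 8.34/2^12 = 2.036 mV.
(0.692 − 0) / 0.00203613 = 339.860 LSBs.
Floor → code 339.

code 339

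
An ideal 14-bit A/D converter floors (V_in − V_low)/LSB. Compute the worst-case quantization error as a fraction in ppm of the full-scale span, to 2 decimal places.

Truncating → worst-case error = 1 LSB = V_FS/2^14, so 1e+06/16384 = 61.0352 ppm of full scale.

61.04 ppm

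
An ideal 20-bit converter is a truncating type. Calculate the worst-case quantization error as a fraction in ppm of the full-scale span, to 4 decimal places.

0.9537 ppm

Truncating → worst-case error = 1 LSB = V_FS/2^20, so 1e+06/1048576 = 0.953674 ppm of full scale.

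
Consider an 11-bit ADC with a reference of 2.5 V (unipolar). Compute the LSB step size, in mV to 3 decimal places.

1.221 mV

Full-scale span = 2.5 V.
LSB = 2.5 / 2^11 = 2.5 / 2048 = 0.0012207 V = 1.221 mV.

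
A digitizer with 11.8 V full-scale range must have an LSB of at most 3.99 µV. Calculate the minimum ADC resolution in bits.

22 bits

Number of steps required ≥ 11.8 V / 3.99 µV = 2957393.48.
Need 2^N ≥ 2957393.48; 2^21 = 2097152, 2^22 = 4194304.
Minimum N = 22.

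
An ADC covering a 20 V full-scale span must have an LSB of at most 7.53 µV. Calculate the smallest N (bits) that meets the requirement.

22 bits

Number of steps required ≥ 20 V / 7.53 µV = 2656042.50.
Need 2^N ≥ 2656042.50; 2^21 = 2097152, 2^22 = 4194304.
Minimum N = 22.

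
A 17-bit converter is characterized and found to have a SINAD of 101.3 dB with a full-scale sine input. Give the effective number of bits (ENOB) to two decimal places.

16.53 bits

ENOB = (SINAD − 1.76) / 6.02 = (101.3 − 1.76)/6.02 = 16.535.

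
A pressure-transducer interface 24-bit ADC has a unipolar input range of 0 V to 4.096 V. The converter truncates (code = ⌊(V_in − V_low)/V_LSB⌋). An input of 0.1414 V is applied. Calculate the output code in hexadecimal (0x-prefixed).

With 16777216 levels over 4.096 V, one step is 0.24 µV.
(V_in − V_low)/LSB = (0.1414 − 0) / 2.44141e-07 = 579174.400.
So the output code is 579174.
In hexadecimal (0x-prefixed): 0x8D666.

code 0x8D666 (decimal 579174)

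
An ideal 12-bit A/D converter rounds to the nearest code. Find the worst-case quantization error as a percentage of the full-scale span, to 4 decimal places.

0.0122 %

Rounding → worst-case error = ½ LSB = V_FS/2^13, so 100/8192 = 0.012207 % of full scale.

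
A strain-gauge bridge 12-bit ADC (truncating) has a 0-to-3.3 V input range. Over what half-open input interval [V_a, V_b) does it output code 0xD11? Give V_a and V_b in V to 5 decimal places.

LSB = 3.3/2^12 = 0.806 mV.
Code 0xD11 = 3345 decimal.
V_a = V_low + 3345·LSB = 2.69495 V; V_b = V_low + 3346·LSB = 2.69575 V.

[2.69495 V, 2.69575 V)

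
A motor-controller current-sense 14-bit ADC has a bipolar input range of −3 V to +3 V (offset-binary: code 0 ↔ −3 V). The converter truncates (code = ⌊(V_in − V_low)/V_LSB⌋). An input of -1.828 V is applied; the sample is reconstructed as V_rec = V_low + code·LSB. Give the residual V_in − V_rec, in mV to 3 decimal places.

Step size: 6 V ÷ 2^14 = 366.21 µV.
Scaled input = 3200.3413 LSBs, so code = 3200.
V_rec = (−3) + 3200·0.000366211 = -1.828125 V.
Difference: 0.000125 V → 0.125 mV.

0.125 mV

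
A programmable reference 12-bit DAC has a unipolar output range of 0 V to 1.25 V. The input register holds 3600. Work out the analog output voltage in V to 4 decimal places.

1.0986 V

LSB = 1.25 V / 2^12 = 305.18 µV.
V_out = 0 + 3600 × 0.000305176 V = 1.09863 V.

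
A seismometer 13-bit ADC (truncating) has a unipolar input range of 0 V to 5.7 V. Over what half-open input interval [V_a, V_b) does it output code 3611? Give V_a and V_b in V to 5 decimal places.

[2.51254 V, 2.51323 V)

LSB = 5.7/2^13 = 0.696 mV.
V_a = V_low + 3611·LSB = 2.51254 V; V_b = V_low + 3612·LSB = 2.51323 V.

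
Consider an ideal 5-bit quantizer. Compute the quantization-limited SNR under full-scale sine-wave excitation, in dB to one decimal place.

SNR ≈ 6.02·N + 1.76 dB = 6.02·5 + 1.76 = 31.86 dB.

31.9 dB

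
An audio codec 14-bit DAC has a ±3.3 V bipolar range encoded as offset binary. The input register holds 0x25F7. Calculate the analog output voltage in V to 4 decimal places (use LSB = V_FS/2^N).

0.6151 V

LSB = 6.6 V / 2^14 = 402.83 µV.
Code 0x25F7 = 9719 decimal.
V_out = (−3.3) + 9719 × 0.000402832 V = 0.615125 V.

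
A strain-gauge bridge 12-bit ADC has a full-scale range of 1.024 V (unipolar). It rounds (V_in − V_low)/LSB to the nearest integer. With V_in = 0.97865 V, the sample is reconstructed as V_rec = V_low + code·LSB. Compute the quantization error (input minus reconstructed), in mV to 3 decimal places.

-0.100 mV

One LSB is 1.024 V / 4096 = 250.00 µV.
Scaled input = 3914.6000 LSBs, so code = 3915.
Code 3915 maps back to 0 + 3915×0.00025 V = 0.97875 V.
Difference: -0.0001 V → -0.100 mV.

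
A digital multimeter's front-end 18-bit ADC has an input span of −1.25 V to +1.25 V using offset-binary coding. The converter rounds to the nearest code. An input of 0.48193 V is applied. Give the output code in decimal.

Full-scale span = 2.5 V; LSB = 2.5/2^18 = 9.54 µV.
(V_in − V_low)/LSB = (0.48193 − (−1.25)) / 9.53674e-06 = 181606.023.
So the output code is 181606.

code 181606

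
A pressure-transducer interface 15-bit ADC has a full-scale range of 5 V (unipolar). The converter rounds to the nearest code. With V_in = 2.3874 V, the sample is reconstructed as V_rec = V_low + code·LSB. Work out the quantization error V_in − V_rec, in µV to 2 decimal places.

LSB = 5/2^15 = 152.59 µV.
(V_in − V_low)/LSB = (2.3874 − 0)/0.000152588 = 15646.0646 → code 15646 (round).
Code 15646 maps back to 0 + 15646×0.000152588 V = 2.3873901 V.
V_in − V_rec = 9.86328e-06 V = 9.86 µV.

9.86 µV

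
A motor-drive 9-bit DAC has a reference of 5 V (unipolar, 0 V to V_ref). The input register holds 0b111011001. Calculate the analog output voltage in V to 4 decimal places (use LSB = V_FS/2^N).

4.6191 V

LSB = 5 V / 2^9 = 9.766 mV.
Code 0b111011001 = 473 decimal.
V_out = 0 + 473 × 0.00976562 V = 4.61914 V.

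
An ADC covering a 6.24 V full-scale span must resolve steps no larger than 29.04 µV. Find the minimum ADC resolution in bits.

Number of steps required ≥ 6.24 V / 29.04 µV = 214876.03.
Need 2^N ≥ 214876.03; 2^17 = 131072, 2^18 = 262144.
Minimum N = 18.

18 bits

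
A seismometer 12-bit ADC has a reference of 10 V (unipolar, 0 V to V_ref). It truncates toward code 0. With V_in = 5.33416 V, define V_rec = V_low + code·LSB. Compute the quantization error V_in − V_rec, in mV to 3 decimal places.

One LSB is 10 V / 4096 = 2.441 mV.
(5.33416 − 0)/0.00244141 = 2184.8719; ⌊·⌋ gives code 2184.
Code 2184 maps back to 0 + 2184×0.00244141 V = 5.3320312 V.
V_in − V_rec = 0.00212875 V = 2.129 mV.

2.129 mV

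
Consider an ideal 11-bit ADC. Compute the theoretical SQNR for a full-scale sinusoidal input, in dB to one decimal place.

SNR ≈ 6.02·N + 1.76 dB = 6.02·11 + 1.76 = 67.98 dB.

68.0 dB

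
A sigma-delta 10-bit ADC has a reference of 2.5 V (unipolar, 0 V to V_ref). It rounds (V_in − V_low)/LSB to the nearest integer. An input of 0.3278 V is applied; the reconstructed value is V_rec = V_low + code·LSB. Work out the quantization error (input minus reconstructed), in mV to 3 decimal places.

LSB = 2.5/2^10 = 2.441 mV.
Scaled input = 134.2669 LSBs, so code = 134.
Code 134 maps back to 0 + 134×0.00244141 V = 0.32714844 V.
V_in − V_rec = 0.000651563 V = 0.652 mV.

0.652 mV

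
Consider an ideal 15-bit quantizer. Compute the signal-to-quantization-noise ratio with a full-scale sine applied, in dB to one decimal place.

92.1 dB

SNR ≈ 6.02·N + 1.76 dB = 6.02·15 + 1.76 = 92.06 dB.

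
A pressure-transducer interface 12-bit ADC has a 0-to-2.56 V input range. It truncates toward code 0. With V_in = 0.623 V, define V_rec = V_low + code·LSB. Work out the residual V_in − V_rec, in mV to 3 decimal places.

0.500 mV

LSB = 2.56/2^12 = 0.625 mV.
Scaled input = 996.8000 LSBs, so code = 996.
Reconstructed: 0.6225 V.
Difference: 0.0005 V → 0.500 mV.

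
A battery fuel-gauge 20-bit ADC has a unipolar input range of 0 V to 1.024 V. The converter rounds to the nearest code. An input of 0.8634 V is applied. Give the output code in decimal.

code 884122

With 1048576 levels over 1.024 V, one step is 0.98 µV.
(V_in − V_low)/LSB = (0.8634 − 0) / 9.76563e-07 = 884121.600.
Round → code 884122.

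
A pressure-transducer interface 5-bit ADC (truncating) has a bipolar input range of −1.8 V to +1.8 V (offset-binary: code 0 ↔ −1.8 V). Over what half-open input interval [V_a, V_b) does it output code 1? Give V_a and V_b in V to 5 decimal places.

[-1.68750 V, -1.57500 V)

LSB = 3.6/2^5 = 112.500 mV.
V_a = V_low + 1·LSB = -1.6875 V; V_b = V_low + 2·LSB = -1.575 V.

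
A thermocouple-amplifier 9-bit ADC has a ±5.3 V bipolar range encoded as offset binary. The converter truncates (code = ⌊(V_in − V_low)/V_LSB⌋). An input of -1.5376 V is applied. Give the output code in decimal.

Full-scale span = 10.6 V; LSB = 10.6/2^9 = 20.703 mV.
(-1.5376 − (−5.3)) / 0.0207031 = 181.731 LSBs.
⌊·⌋(181.731) = 181.

code 181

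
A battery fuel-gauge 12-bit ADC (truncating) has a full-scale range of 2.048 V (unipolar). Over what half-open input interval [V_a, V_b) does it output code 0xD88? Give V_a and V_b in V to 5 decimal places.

LSB = 2.048/2^12 = 0.500 mV.
Code 0xD88 = 3464 decimal.
V_a = V_low + 3464·LSB = 1.732 V; V_b = V_low + 3465·LSB = 1.7325 V.

[1.73200 V, 1.73250 V)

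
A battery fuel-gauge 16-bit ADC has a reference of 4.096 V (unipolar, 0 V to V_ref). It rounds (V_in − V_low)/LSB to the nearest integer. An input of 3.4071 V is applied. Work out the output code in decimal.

code 54514

With 65536 levels over 4.096 V, one step is 62.50 µV.
(3.4071 − 0) / 6.25e-05 = 54513.600 LSBs.
round(54513.600) = 54514.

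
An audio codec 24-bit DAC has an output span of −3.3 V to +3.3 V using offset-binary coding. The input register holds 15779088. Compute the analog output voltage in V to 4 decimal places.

LSB = 6.6 V / 2^24 = 0.39 µV.
V_out = (−3.3) + 15779088 × 3.93391e-07 V = 2.90735 V.

2.9073 V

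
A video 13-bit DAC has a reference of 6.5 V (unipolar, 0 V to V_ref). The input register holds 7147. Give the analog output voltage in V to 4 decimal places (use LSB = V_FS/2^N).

5.6708 V

LSB = 6.5 V / 2^13 = 0.793 mV.
V_out = 0 + 7147 × 0.000793457 V = 5.67084 V.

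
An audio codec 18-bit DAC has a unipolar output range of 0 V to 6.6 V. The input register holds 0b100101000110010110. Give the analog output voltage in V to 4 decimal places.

3.8258 V

LSB = 6.6 V / 2^18 = 25.18 µV.
Code 0b100101000110010110 = 151958 decimal.
V_out = 0 + 151958 × 2.5177e-05 V = 3.82585 V.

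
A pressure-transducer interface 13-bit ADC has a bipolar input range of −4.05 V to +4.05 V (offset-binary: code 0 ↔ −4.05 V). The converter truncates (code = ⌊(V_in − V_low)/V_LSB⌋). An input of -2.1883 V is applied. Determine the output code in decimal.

With 8192 levels over 8.1 V, one step is 0.989 mV.
Input sits at 1882.845 steps above V_low.
⌊·⌋(1882.845) = 1882.

code 1882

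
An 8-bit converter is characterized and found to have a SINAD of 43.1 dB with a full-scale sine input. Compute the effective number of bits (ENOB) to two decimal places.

6.87 bits

ENOB = (SINAD − 1.76) / 6.02 = (43.1 − 1.76)/6.02 = 6.867.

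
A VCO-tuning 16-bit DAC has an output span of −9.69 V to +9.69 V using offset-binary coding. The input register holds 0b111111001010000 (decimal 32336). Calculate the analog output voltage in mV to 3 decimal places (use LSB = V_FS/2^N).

LSB = 19.38 V / 2^16 = 295.72 µV.
Code 0b111111001010000 = 32336 decimal.
V_out = (−9.69) + 32336 × 0.000295715 V = -0.127749 V.
= -127.749 mV.

-127.749 mV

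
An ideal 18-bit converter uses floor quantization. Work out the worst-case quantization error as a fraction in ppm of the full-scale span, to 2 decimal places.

3.81 ppm

Truncating → worst-case error = 1 LSB = V_FS/2^18, so 1e+06/262144 = 3.8147 ppm of full scale.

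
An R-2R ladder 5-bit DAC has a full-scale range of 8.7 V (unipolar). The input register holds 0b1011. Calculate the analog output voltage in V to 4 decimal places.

LSB = 8.7 V / 2^5 = 271.875 mV.
Code 0b1011 = 11 decimal.
V_out = 0 + 11 × 0.271875 V = 2.99063 V.

2.9906 V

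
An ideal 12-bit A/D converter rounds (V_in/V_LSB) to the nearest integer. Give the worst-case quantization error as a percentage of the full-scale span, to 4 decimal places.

Rounding → worst-case error = ½ LSB = V_FS/2^13, so 100/8192 = 0.012207 % of full scale.

0.0122 %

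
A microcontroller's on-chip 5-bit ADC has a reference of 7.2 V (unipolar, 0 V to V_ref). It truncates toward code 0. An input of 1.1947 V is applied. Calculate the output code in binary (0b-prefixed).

Full-scale span = 7.2 V; LSB = 7.2/2^5 = 225.000 mV.
Input sits at 5.310 steps above V_low.
Floor → code 5.
In binary (0b-prefixed): 0b101.

code 0b101 (decimal 5)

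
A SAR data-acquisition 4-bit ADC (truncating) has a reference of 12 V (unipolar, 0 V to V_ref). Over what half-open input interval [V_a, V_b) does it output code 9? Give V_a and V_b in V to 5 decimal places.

[6.75000 V, 7.50000 V)

LSB = 12/2^4 = 0.7500 V.
V_a = V_low + 9·LSB = 6.75 V; V_b = V_low + 10·LSB = 7.5 V.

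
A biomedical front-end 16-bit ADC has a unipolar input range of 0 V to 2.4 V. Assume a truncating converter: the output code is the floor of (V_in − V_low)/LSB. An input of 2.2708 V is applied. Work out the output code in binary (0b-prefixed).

LSB = 2.4 V / 65536 = 36.62 µV.
(V_in − V_low)/LSB = (2.2708 − 0) / 3.66211e-05 = 62007.979.
So the output code is 62007.
In binary (0b-prefixed): 0b1111001000110111.

code 0b1111001000110111 (decimal 62007)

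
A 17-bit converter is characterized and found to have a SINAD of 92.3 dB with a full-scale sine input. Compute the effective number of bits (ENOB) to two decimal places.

ENOB = (SINAD − 1.76) / 6.02 = (92.3 − 1.76)/6.02 = 15.040.

15.04 bits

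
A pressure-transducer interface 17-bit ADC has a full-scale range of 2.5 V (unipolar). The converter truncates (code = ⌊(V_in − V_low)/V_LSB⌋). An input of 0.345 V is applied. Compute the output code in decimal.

code 18087

LSB = 2.5 V / 131072 = 19.07 µV.
(0.345 − 0) / 1.90735e-05 = 18087.936 LSBs.
⌊·⌋(18087.936) = 18087.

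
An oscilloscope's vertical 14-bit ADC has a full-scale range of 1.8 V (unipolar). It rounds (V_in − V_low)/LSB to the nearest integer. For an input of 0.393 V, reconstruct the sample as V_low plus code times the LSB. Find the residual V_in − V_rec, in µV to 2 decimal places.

Step size: 1.8 V ÷ 2^14 = 109.86 µV.
(V_in − V_low)/LSB = (0.393 − 0)/0.000109863 = 3577.1733 → code 3577 (round).
Reconstructed: 0.39298096 V.
Error = 0.393 − 0.39298096 = 1.9043e-05 V = 19.04 µV.

19.04 µV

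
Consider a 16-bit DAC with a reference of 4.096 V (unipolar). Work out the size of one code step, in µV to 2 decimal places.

62.50 µV

Full-scale span = 4.096 V.
LSB = 4.096 / 2^16 = 4.096 / 65536 = 6.25e-05 V = 62.50 µV.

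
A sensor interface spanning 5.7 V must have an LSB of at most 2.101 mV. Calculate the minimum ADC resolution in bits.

Number of steps required ≥ 5.7 V / 2.101 mV = 2712.99.
Need 2^N ≥ 2712.99; 2^11 = 2048, 2^12 = 4096.
Minimum N = 12.

12 bits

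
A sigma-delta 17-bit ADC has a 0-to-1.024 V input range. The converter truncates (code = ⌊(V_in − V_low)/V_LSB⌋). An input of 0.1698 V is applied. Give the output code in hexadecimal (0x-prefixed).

code 0x54E6 (decimal 21734)

LSB = 1.024 V / 131072 = 7.81 µV.
(V_in − V_low)/LSB = (0.1698 − 0) / 7.8125e-06 = 21734.400.
Floor → code 21734.
In hexadecimal (0x-prefixed): 0x54E6.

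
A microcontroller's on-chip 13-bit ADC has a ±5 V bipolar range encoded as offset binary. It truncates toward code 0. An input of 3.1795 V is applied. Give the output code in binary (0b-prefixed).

LSB = 10 V / 8192 = 1.221 mV.
(3.1795 − (−5)) / 0.0012207 = 6700.646 LSBs.
So the output code is 6700.
In binary (0b-prefixed): 0b1101000101100.

code 0b1101000101100 (decimal 6700)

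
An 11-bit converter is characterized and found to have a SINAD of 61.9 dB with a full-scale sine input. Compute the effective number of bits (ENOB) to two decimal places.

ENOB = (SINAD − 1.76) / 6.02 = (61.9 − 1.76)/6.02 = 9.990.

9.99 bits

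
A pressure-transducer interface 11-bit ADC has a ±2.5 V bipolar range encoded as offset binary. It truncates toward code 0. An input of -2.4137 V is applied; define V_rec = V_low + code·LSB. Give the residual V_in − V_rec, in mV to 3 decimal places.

0.851 mV

Step size: 5 V ÷ 2^11 = 2.441 mV.
(V_in − V_low)/LSB = (-2.4137 − (−2.5))/0.00244141 = 35.3485 → code 35 (floor).
V_rec = (−2.5) + 35·0.00244141 = -2.4145508 V.
Error = -2.4137 − (−2.4145508) = 0.000850781 V = 0.851 mV.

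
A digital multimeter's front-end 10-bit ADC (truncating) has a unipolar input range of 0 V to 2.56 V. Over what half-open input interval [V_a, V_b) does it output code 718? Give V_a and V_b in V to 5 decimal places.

LSB = 2.56/2^10 = 2.500 mV.
V_a = V_low + 718·LSB = 1.795 V; V_b = V_low + 719·LSB = 1.7975 V.

[1.79500 V, 1.79750 V)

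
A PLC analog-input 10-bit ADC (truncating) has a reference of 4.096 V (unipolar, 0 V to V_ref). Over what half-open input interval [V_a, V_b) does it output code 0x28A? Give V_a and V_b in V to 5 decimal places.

[2.60000 V, 2.60400 V)

LSB = 4.096/2^10 = 4.000 mV.
Code 0x28A = 650 decimal.
V_a = V_low + 650·LSB = 2.6 V; V_b = V_low + 651·LSB = 2.604 V.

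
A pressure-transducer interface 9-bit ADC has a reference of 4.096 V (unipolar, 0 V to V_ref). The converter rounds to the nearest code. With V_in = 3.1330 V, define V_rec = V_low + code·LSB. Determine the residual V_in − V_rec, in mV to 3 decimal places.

-3.000 mV

One LSB is 4.096 V / 512 = 8.000 mV.
Scaled input = 391.6250 LSBs, so code = 392.
Reconstructed: 3.136 V.
Difference: -0.003 V → -3.000 mV.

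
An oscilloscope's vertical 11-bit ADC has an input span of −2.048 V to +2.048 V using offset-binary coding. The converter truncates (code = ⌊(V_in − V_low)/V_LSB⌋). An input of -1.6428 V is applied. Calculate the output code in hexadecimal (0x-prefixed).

code 0xCA (decimal 202)

Full-scale span = 4.096 V; LSB = 4.096/2^11 = 2.000 mV.
Input sits at 202.600 steps above V_low.
⌊·⌋(202.600) = 202.
In hexadecimal (0x-prefixed): 0xCA.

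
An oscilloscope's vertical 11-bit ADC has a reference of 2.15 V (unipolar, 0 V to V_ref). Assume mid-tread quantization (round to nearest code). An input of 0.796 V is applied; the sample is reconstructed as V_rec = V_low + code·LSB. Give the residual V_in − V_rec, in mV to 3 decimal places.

0.248 mV

LSB = 2.15/2^11 = 1.050 mV.
(0.796 − 0)/0.0010498 = 758.2363; round gives code 758.
Code 758 maps back to 0 + 758×0.0010498 V = 0.79575195 V.
Difference: 0.000248047 V → 0.248 mV.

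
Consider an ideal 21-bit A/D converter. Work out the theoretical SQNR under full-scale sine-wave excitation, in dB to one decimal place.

128.2 dB

SNR ≈ 6.02·N + 1.76 dB = 6.02·21 + 1.76 = 128.18 dB.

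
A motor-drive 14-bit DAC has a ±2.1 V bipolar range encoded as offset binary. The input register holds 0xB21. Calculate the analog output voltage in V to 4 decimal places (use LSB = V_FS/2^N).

LSB = 4.2 V / 2^14 = 256.35 µV.
Code 0xB21 = 2849 decimal.
V_out = (−2.1) + 2849 × 0.000256348 V = -1.36967 V.

-1.3697 V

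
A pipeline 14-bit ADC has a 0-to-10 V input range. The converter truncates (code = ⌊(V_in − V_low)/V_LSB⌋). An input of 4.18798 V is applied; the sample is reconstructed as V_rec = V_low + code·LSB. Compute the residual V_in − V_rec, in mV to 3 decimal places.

Step size: 10 V ÷ 2^14 = 0.610 mV.
Scaled input = 6861.5864 LSBs, so code = 6861.
Reconstructed: 4.1876221 V.
V_in − V_rec = 0.00035793 V = 0.358 mV.

0.358 mV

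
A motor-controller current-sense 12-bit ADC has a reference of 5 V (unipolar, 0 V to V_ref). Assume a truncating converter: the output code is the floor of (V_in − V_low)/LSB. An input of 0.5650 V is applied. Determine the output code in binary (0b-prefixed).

code 0b111001110 (decimal 462)

LSB = 5 V / 4096 = 1.221 mV.
Input sits at 462.848 steps above V_low.
⌊·⌋(462.848) = 462.
In binary (0b-prefixed): 0b111001110.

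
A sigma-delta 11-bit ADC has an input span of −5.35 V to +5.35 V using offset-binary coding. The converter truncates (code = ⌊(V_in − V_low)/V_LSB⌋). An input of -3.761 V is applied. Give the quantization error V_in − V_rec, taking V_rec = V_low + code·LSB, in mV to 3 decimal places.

0.719 mV

One LSB is 10.7 V / 2048 = 5.225 mV.
(-3.761 − (−5.35))/0.00522461 = 304.1376; ⌊·⌋ gives code 304.
Code 304 maps back to (−5.35) + 304×0.00522461 V = -3.7617188 V.
Error = -3.761 − (−3.7617188) = 0.00071875 V = 0.719 mV.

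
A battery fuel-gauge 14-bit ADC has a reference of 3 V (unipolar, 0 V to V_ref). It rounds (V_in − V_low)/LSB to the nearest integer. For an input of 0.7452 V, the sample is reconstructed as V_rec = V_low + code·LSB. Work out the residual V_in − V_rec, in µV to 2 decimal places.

-39.26 µV

LSB = 3/2^14 = 183.11 µV.
Scaled input = 4069.7856 LSBs, so code = 4070.
Code 4070 maps back to 0 + 4070×0.000183105 V = 0.74523926 V.
V_in − V_rec = -3.92578e-05 V = -39.26 µV.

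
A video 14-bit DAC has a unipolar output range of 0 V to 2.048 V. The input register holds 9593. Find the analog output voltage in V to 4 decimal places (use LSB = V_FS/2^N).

1.1991 V

LSB = 2.048 V / 2^14 = 125.00 µV.
V_out = 0 + 9593 × 0.000125 V = 1.19912 V.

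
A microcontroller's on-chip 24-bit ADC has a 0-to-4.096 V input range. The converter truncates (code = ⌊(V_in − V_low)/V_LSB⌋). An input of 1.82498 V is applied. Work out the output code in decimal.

code 7475118

Full-scale span = 4.096 V; LSB = 4.096/2^24 = 0.24 µV.
Input sits at 7475118.080 steps above V_low.
So the output code is 7475118.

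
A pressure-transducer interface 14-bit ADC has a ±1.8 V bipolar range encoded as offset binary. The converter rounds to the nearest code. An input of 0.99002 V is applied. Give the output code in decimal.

code 12698

Full-scale span = 3.6 V; LSB = 3.6/2^14 = 219.73 µV.
Input sits at 12697.691 steps above V_low.
Round → code 12698.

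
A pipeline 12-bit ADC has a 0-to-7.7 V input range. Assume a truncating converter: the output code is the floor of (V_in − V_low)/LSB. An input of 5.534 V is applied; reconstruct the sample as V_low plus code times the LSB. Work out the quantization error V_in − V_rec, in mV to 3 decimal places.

One LSB is 7.7 V / 4096 = 1.880 mV.
(V_in − V_low)/LSB = (5.534 − 0)/0.00187988 = 2943.8005 → code 2943 (floor).
V_rec = 0 + 2943·0.00187988 = 5.5324951 V.
Difference: 0.00150488 V → 1.505 mV.

1.505 mV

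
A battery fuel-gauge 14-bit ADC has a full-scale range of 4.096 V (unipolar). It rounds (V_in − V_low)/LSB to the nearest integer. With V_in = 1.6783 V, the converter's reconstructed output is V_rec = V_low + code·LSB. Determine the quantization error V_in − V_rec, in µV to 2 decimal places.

LSB = 4.096/2^14 = 250.00 µV.
(1.6783 − 0)/0.00025 = 6713.2000; round gives code 6713.
Code 6713 maps back to 0 + 6713×0.00025 V = 1.67825 V.
Error = 1.6783 − 1.67825 = 5e-05 V = 50.00 µV.

50.00 µV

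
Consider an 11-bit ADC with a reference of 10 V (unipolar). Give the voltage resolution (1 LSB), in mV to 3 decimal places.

Full-scale span = 10 V.
LSB = 10 / 2^11 = 10 / 2048 = 0.00488281 V = 4.883 mV.

4.883 mV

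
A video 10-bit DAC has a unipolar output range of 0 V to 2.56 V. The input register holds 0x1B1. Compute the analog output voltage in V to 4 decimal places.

LSB = 2.56 V / 2^10 = 2.500 mV.
Code 0x1B1 = 433 decimal.
V_out = 0 + 433 × 0.0025 V = 1.0825 V.

1.0825 V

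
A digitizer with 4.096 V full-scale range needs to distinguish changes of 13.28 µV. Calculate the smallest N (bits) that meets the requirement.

Number of steps required ≥ 4.096 V / 13.28 µV = 308433.73.
Need 2^N ≥ 308433.73; 2^18 = 262144, 2^19 = 524288.
Minimum N = 19.

19 bits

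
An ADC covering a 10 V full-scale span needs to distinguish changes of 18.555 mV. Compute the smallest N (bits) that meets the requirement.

10 bits

Number of steps required ≥ 10 V / 18.555 mV = 538.94.
Need 2^N ≥ 538.94; 2^9 = 512, 2^10 = 1024.
Minimum N = 10.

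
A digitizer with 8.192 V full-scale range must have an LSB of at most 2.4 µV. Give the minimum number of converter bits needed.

Number of steps required ≥ 8.192 V / 2.4 µV = 3413333.33.
Need 2^N ≥ 3413333.33; 2^21 = 2097152, 2^22 = 4194304.
Minimum N = 22.

22 bits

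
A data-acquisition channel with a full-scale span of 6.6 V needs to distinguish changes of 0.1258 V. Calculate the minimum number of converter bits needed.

6 bits

Number of steps required ≥ 6.6 V / 0.1258 V = 52.46.
Need 2^N ≥ 52.46; 2^5 = 32, 2^6 = 64.
Minimum N = 6.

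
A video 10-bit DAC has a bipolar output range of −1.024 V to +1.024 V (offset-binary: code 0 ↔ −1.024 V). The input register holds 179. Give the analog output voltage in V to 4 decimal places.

-0.6660 V

LSB = 2.048 V / 2^10 = 2.000 mV.
V_out = (−1.024) + 179 × 0.002 V = -0.666 V.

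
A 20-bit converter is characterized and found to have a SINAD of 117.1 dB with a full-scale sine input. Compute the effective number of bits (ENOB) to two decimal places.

19.16 bits

ENOB = (SINAD − 1.76) / 6.02 = (117.1 − 1.76)/6.02 = 19.159.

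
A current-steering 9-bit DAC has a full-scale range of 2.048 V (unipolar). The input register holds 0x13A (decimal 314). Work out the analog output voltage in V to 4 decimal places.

1.2560 V

LSB = 2.048 V / 2^9 = 4.000 mV.
Code 0x13A = 314 decimal.
V_out = 0 + 314 × 0.004 V = 1.256 V.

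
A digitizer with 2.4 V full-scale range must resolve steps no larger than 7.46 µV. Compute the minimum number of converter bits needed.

19 bits

Number of steps required ≥ 2.4 V / 7.46 µV = 321715.82.
Need 2^N ≥ 321715.82; 2^18 = 262144, 2^19 = 524288.
Minimum N = 19.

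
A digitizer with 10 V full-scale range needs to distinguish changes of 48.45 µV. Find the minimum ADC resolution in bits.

18 bits

Number of steps required ≥ 10 V / 48.45 µV = 206398.35.
Need 2^N ≥ 206398.35; 2^17 = 131072, 2^18 = 262144.
Minimum N = 18.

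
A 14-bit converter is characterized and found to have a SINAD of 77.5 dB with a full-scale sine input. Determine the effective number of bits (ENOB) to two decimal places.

12.58 bits

ENOB = (SINAD − 1.76) / 6.02 = (77.5 − 1.76)/6.02 = 12.581.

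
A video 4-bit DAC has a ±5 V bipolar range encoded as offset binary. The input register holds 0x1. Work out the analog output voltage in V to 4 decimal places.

LSB = 10 V / 2^4 = 0.6250 V.
Code 0x1 = 1 decimal.
V_out = (−5) + 1 × 0.625 V = -4.375 V.

-4.3750 V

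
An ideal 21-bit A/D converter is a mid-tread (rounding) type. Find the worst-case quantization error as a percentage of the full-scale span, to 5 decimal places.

Rounding → worst-case error = ½ LSB = V_FS/2^22, so 100/4194304 = 2.38419e-05 % of full scale.

0.00002 %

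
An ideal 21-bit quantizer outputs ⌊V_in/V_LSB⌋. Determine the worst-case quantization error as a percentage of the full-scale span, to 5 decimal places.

Truncating → worst-case error = 1 LSB = V_FS/2^21, so 100/2097152 = 4.76837e-05 % of full scale.

0.00005 %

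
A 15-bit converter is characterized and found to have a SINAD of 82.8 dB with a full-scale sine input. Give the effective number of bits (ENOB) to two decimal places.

13.46 bits

ENOB = (SINAD − 1.76) / 6.02 = (82.8 − 1.76)/6.02 = 13.462.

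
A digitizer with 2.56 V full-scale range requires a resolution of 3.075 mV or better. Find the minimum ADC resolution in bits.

10 bits

Number of steps required ≥ 2.56 V / 3.075 mV = 832.52.
Need 2^N ≥ 832.52; 2^9 = 512, 2^10 = 1024.
Minimum N = 10.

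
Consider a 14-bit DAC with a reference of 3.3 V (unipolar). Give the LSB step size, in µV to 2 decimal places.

201.42 µV

Full-scale span = 3.3 V.
LSB = 3.3 / 2^14 = 3.3 / 16384 = 0.000201416 V = 201.42 µV.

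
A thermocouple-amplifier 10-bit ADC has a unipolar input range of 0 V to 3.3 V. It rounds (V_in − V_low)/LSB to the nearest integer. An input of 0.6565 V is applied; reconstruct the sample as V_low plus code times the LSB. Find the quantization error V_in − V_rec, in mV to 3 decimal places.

Step size: 3.3 V ÷ 2^10 = 3.223 mV.
Scaled input = 203.7139 LSBs, so code = 204.
V_rec = 0 + 204·0.00322266 = 0.65742188 V.
Difference: -0.000921875 V → -0.922 mV.

-0.922 mV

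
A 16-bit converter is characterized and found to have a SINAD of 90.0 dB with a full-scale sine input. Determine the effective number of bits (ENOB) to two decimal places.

14.66 bits

ENOB = (SINAD − 1.76) / 6.02 = (90.0 − 1.76)/6.02 = 14.658.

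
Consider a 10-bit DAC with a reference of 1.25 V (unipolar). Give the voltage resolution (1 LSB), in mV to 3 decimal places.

Full-scale span = 1.25 V.
LSB = 1.25 / 2^10 = 1.25 / 1024 = 0.0012207 V = 1.221 mV.

1.221 mV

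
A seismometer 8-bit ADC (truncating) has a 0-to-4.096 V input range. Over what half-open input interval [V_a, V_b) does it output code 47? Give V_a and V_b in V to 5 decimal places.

[0.75200 V, 0.76800 V)

LSB = 4.096/2^8 = 16.000 mV.
V_a = V_low + 47·LSB = 0.752 V; V_b = V_low + 48·LSB = 0.768 V.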